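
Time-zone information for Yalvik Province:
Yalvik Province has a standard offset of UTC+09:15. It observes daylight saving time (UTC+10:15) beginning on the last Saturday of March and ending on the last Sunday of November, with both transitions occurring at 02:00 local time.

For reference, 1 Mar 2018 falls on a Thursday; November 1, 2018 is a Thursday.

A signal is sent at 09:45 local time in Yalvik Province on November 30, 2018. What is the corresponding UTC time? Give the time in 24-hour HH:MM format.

00:30

1 March 2018 is a Thursday, so Saturdays fall on 3, 10, 17, 24, 31; the last is March 31.
1 November 2018 is a Thursday, so Sundays fall on 4, 11, 18, 25; the last is November 25.
Daylight saving runs 31 March – 25 November; November 30, 2018 is outside that window, so Yalvik Province is on standard time at UTC+09:15.
09:45 local − 9h15m = 00:30 UTC.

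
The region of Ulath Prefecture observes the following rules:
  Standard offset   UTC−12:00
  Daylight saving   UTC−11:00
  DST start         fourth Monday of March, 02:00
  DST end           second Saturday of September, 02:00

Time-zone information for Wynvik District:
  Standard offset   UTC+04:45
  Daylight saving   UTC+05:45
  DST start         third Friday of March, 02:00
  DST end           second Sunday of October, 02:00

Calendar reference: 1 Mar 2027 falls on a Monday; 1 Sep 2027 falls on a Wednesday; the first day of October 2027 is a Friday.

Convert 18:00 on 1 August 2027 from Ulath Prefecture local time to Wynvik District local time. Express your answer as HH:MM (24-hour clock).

10:45

1 March 2027 is a Monday, so the first Monday is March 1 and the fourth is March 22.
1 September 2027 is a Wednesday, so the first Saturday is September 4 and the second is September 11.
1 August 2027 falls between 22 March and 11 September, so daylight saving is in effect and Ulath Prefecture is at UTC−11:00.
18:00 Ulath Prefecture + 11h = 05:00 UTC (rolling into the next day, 2 August 2027).
1 March 2027 is a Monday, so the first Friday is March 5 and the third is March 19.
1 October 2027 is a Friday, so the first Sunday is October 3 and the second is October 10.
At the standard offset (UTC+04:45), 05:00 UTC + 4h45m = 09:45 Wynvik District standard time.
The standard-time date in Wynvik District, 2 August 2027, falls between 19 March and 10 October, so daylight saving is in effect and Wynvik District is at UTC+05:45.
05:00 UTC + 5h45m = 10:45 Wynvik District.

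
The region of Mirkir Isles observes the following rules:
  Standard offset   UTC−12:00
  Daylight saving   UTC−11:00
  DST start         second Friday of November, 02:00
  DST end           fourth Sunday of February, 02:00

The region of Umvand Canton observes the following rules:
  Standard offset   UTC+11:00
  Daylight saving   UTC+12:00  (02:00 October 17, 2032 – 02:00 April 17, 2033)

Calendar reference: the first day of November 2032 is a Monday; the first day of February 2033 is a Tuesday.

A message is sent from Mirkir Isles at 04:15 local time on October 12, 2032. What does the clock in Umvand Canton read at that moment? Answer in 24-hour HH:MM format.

1 November 2032 is a Monday, so the first Friday is November 5 and the second is November 12.
1 February 2033 is a Tuesday, so the first Sunday is February 6 and the fourth is February 27.
October 12, 2032 does not fall between 12 November 2032 and 27 February 2033, so daylight saving is not in effect and Mirkir Isles is at UTC−12:00.
04:15 Mirkir Isles + 12h = 16:15 UTC.
At the standard offset (UTC+11:00), 16:15 UTC + 11h = 03:15 Umvand Canton standard time (rolling into the next day, 13 October 2032).
The standard-time date in Umvand Canton, October 13, 2032, is outside the daylight-saving period (17 October 2032 – 17 April 2033), so Umvand Canton is on standard time, UTC+11:00.
16:15 UTC + 11h = 03:15 Umvand Canton (rolling into the next day, 13 October 2032).

03:15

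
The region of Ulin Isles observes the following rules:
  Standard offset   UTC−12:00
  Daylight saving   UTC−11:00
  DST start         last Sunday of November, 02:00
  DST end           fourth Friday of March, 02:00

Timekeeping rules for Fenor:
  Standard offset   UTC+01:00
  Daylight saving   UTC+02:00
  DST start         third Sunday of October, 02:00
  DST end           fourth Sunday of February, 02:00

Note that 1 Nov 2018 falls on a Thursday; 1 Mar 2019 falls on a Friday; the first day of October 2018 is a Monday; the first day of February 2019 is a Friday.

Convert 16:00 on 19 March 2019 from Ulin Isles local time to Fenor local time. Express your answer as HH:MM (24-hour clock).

1 November 2018 is a Thursday, so Sundays fall on 4, 11, 18, 25; the last is November 25.
1 March 2019 is a Friday, so the first Friday is March 1 and the fourth is March 22.
Daylight saving runs 25 November 2018 – 22 March 2019; 19 March 2019 is inside that window, so Ulin Isles is at UTC−11:00.
16:00 Ulin Isles + 11h = 03:00 UTC (rolling into the next day, 20 March 2019).
1 October 2018 is a Monday, so the first Sunday is October 7 and the third is October 21.
1 February 2019 is a Friday, so the first Sunday is February 3 and the fourth is February 24.
At the standard offset (UTC+01:00), 03:00 UTC + 1h = 04:00 Fenor standard time.
The standard-time date in Fenor, 20 March 2019, does not fall between 21 October 2018 and 24 February 2019, so daylight saving is not in effect and Fenor is at UTC+01:00.
03:00 UTC + 1h = 04:00 Fenor.

04:00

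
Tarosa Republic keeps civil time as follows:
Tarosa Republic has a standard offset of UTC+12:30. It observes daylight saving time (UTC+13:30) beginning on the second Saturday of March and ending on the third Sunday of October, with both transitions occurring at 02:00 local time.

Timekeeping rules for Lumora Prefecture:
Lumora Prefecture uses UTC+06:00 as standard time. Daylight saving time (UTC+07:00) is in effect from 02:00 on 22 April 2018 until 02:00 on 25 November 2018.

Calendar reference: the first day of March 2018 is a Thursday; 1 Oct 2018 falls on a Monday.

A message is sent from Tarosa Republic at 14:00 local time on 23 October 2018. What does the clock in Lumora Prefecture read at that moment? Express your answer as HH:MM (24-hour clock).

1 March 2018 is a Thursday, so the first Saturday is March 3 and the second is March 10.
1 October 2018 is a Monday, so the first Sunday is October 7 and the third is October 21.
23 October 2018 does not fall between 10 March and 21 October, so daylight saving is not in effect and Tarosa Republic is at UTC+12:30.
14:00 Tarosa Republic − 12h30m = 01:30 UTC.
At the standard offset (UTC+06:00), 01:30 UTC + 6h = 07:30 Lumora Prefecture standard time.
The standard-time date in Lumora Prefecture, 23 October 2018, lies within the daylight-saving period (22 April – 25 November), so Lumora Prefecture is on daylight time, UTC+07:00.
01:30 UTC + 7h = 08:30 Lumora Prefecture.

08:30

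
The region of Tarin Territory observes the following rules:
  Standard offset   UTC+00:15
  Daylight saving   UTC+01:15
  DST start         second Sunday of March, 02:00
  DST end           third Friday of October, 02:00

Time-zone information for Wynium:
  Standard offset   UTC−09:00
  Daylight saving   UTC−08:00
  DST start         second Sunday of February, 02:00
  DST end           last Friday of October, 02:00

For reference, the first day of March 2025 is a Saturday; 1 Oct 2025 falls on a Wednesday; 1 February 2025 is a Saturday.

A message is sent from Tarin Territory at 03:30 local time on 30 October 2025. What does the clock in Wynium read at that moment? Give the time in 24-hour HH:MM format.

19:15

1 March 2025 is a Saturday, so the first Sunday is March 2 and the second is March 9.
1 October 2025 is a Wednesday, so the first Friday is October 3 and the third is October 17.
30 October 2025 is outside the daylight-saving period (9 March – 17 October), so Tarin Territory is on standard time, UTC+00:15.
03:30 Tarin Territory − 0h15m = 03:15 UTC.
1 February 2025 is a Saturday, so the first Sunday is February 2 and the second is February 9.
1 October 2025 is a Wednesday, so Fridays fall on 3, 10, 17, 24, 31; the last is October 31.
At the standard offset (UTC−09:00), 03:15 UTC − 9h = 18:15 Wynium standard time (rolling into the previous day, 29 October 2025).
Daylight saving runs 9 February – 31 October; the standard-time date in Wynium, 29 October 2025, is inside that window, so Wynium is at UTC−08:00.
03:15 UTC − 8h = 19:15 Wynium (rolling into the previous day, 29 October 2025).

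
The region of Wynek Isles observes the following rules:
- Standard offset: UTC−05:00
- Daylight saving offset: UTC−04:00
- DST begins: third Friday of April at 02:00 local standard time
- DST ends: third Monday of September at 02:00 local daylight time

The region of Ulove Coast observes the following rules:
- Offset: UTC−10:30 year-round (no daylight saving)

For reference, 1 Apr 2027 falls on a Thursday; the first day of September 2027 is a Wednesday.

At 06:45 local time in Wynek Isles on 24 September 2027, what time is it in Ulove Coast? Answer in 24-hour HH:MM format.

1 April 2027 is a Thursday, so the first Friday is April 2 and the third is April 16.
1 September 2027 is a Wednesday, so the first Monday is September 6 and the third is September 20.
24 September 2027 is outside the daylight-saving period (16 April – 20 September), so Wynek Isles is on standard time, UTC−05:00.
06:45 Wynek Isles + 5h = 11:45 UTC.
Ulove Coast has no daylight saving, so its offset is UTC−10:30 year-round.
11:45 UTC − 10h30m = 01:15 Ulove Coast.

01:15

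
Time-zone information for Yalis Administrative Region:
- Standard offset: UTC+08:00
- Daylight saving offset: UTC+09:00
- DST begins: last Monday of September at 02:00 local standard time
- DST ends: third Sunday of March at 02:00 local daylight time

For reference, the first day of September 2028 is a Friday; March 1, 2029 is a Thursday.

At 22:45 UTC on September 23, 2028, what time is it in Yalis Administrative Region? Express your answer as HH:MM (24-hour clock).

1 September 2028 is a Friday, so Mondays fall on 4, 11, 18, 25; the last is September 25.
1 March 2029 is a Thursday, so the first Sunday is March 4 and the third is March 18.
At the standard offset (UTC+08:00), 22:45 UTC + 8h = 06:45 Yalis Administrative Region standard time (rolling into the next day, 24 September 2028).
The standard-time date in Yalis Administrative Region, September 24, 2028, is outside the daylight-saving period (25 September 2028 – 18 March 2029), so Yalis Administrative Region is on standard time, UTC+08:00.
22:45 UTC + 8h = 06:45 local (rolling into the next day, 24 September 2028).

06:45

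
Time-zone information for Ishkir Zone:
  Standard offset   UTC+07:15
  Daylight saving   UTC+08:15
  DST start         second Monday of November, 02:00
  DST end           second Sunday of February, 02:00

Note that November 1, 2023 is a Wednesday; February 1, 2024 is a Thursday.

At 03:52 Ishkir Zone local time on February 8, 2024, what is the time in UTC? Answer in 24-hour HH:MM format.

1 November 2023 is a Wednesday, so the first Monday is November 6 and the second is November 13.
1 February 2024 is a Thursday, so the first Sunday is February 4 and the second is February 11.
Daylight saving runs 13 November 2023 – 11 February 2024; February 8, 2024 is inside that window, so Ishkir Zone is at UTC+08:15.
03:52 local − 8h15m = 19:37 UTC (rolling into the previous day, 7 February 2024).

19:37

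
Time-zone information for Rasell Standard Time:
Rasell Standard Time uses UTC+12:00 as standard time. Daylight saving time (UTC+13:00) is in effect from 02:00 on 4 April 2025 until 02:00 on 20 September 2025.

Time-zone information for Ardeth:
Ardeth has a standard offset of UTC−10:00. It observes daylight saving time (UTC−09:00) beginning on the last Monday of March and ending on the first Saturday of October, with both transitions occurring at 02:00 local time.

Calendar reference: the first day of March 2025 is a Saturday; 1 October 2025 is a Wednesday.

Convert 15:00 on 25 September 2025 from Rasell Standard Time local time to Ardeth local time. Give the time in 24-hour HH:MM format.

18:00

25 September 2025 does not fall between 4 April and 20 September, so daylight saving is not in effect and Rasell Standard Time is at UTC+12:00.
15:00 Rasell Standard Time − 12h = 03:00 UTC.
1 March 2025 is a Saturday, so Mondays fall on 3, 10, 17, 24, 31; the last is March 31.
1 October 2025 is a Wednesday, so the first Saturday is October 4.
At the standard offset (UTC−10:00), 03:00 UTC − 10h = 17:00 Ardeth standard time (rolling into the previous day, 24 September 2025).
The standard-time date in Ardeth, 24 September 2025, falls between 31 March and 4 October, so daylight saving is in effect and Ardeth is at UTC−09:00.
03:00 UTC − 9h = 18:00 Ardeth (rolling into the previous day, 24 September 2025).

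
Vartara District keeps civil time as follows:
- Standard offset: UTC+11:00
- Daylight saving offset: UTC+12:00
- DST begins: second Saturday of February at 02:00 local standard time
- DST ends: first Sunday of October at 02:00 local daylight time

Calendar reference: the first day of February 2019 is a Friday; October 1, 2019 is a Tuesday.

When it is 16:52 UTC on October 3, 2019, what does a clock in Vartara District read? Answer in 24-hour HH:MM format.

1 February 2019 is a Friday, so the first Saturday is February 2 and the second is February 9.
1 October 2019 is a Tuesday, so the first Sunday is October 6.
At the standard offset (UTC+11:00), 16:52 UTC + 11h = 03:52 Vartara District standard time (rolling into the next day, 4 October 2019).
The standard-time date in Vartara District, October 4, 2019, falls between 9 February and 6 October, so daylight saving is in effect and Vartara District is at UTC+12:00.
16:52 UTC + 12h = 04:52 local (rolling into the next day, 4 October 2019).

04:52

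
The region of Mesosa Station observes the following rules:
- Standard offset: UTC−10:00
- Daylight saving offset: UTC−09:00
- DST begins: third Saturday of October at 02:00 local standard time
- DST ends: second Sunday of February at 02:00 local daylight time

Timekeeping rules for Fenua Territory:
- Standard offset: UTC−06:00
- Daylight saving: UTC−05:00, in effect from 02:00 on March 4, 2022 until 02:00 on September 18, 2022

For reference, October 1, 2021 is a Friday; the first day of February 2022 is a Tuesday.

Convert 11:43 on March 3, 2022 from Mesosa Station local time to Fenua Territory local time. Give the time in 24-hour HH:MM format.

1 October 2021 is a Friday, so the first Saturday is October 2 and the third is October 16.
1 February 2022 is a Tuesday, so the first Sunday is February 6 and the second is February 13.
March 3, 2022 does not fall between 16 October 2021 and 13 February 2022, so daylight saving is not in effect and Mesosa Station is at UTC−10:00.
11:43 Mesosa Station + 10h = 21:43 UTC.
At the standard offset (UTC−06:00), 21:43 UTC − 6h = 15:43 Fenua Territory standard time.
The standard-time date in Fenua Territory, March 3, 2022, does not fall between 4 March and 18 September, so daylight saving is not in effect and Fenua Territory is at UTC−06:00.
21:43 UTC − 6h = 15:43 Fenua Territory.

15:43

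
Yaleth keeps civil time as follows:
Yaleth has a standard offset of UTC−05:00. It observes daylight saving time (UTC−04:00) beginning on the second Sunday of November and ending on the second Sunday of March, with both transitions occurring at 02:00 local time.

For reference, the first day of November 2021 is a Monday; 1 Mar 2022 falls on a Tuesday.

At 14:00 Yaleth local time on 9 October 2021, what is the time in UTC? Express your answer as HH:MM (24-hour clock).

19:00

1 November 2021 is a Monday, so the first Sunday is November 7 and the second is November 14.
1 March 2022 is a Tuesday, so the first Sunday is March 6 and the second is March 13.
9 October 2021 does not fall between 14 November 2021 and 13 March 2022, so daylight saving is not in effect and Yaleth is at UTC−05:00.
14:00 local + 5h = 19:00 UTC.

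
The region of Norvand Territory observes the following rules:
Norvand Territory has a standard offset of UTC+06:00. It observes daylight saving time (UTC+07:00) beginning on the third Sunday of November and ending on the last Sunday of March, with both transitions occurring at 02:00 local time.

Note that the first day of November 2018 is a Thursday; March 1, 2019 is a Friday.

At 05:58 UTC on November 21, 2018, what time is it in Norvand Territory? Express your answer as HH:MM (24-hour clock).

12:58

1 November 2018 is a Thursday, so the first Sunday is November 4 and the third is November 18.
1 March 2019 is a Friday, so Sundays fall on 3, 10, 17, 24, 31; the last is March 31.
At the standard offset (UTC+06:00), 05:58 UTC + 6h = 11:58 Norvand Territory standard time.
Daylight saving runs 18 November 2018 – 31 March 2019; the standard-time date in Norvand Territory, November 21, 2018, is inside that window, so Norvand Territory is at UTC+07:00.
05:58 UTC + 7h = 12:58 local.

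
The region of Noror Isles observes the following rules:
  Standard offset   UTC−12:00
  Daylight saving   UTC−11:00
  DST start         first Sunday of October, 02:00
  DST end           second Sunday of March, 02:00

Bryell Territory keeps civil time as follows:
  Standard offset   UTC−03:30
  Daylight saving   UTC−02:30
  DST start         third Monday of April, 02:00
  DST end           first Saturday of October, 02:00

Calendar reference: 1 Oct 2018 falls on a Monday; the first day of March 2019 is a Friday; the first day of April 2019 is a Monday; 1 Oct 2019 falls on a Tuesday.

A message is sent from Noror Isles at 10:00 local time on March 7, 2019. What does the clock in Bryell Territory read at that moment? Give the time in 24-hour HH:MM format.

1 October 2018 is a Monday, so the first Sunday is October 7.
1 March 2019 is a Friday, so the first Sunday is March 3 and the second is March 10.
March 7, 2019 lies within the daylight-saving period (7 October 2018 – 10 March 2019), so Noror Isles is on daylight time, UTC−11:00.
10:00 Noror Isles + 11h = 21:00 UTC.
1 April 2019 is a Monday, so the first Monday is April 1 and the third is April 15.
1 October 2019 is a Tuesday, so the first Saturday is October 5.
At the standard offset (UTC−03:30), 21:00 UTC − 3h30m = 17:30 Bryell Territory standard time.
The standard-time date in Bryell Territory, March 7, 2019, does not fall between 15 April and 5 October, so daylight saving is not in effect and Bryell Territory is at UTC−03:30.
21:00 UTC − 3h30m = 17:30 Bryell Territory.

17:30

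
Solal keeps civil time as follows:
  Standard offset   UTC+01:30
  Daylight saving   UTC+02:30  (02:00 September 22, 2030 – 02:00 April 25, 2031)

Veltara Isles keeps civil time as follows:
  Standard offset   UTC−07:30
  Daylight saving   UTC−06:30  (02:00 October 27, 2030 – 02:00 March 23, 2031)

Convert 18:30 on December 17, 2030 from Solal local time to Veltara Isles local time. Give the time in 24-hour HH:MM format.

09:30

December 17, 2030 lies within the daylight-saving period (22 September 2030 – 25 April 2031), so Solal is on daylight time, UTC+02:30.
18:30 Solal − 2h30m = 16:00 UTC.
At the standard offset (UTC−07:30), 16:00 UTC − 7h30m = 08:30 Veltara Isles standard time.
Daylight saving runs 27 October 2030 – 23 March 2031; the standard-time date in Veltara Isles, December 17, 2030, is inside that window, so Veltara Isles is at UTC−06:30.
16:00 UTC − 6h30m = 09:30 Veltara Isles.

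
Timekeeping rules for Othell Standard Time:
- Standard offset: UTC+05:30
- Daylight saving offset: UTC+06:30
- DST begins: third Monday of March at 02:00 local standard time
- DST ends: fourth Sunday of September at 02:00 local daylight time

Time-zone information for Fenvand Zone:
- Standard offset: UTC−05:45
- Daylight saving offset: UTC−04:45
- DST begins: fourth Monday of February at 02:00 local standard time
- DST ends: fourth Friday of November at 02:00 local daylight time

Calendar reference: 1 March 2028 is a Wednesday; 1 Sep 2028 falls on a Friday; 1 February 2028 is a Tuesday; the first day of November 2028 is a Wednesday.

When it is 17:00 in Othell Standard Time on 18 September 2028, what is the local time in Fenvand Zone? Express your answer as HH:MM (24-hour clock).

05:45

1 March 2028 is a Wednesday, so the first Monday is March 6 and the third is March 20.
1 September 2028 is a Friday, so the first Sunday is September 3 and the fourth is September 24.
Daylight saving runs 20 March – 24 September; 18 September 2028 is inside that window, so Othell Standard Time is at UTC+06:30.
17:00 Othell Standard Time − 6h30m = 10:30 UTC.
1 February 2028 is a Tuesday, so the first Monday is February 7 and the fourth is February 28.
1 November 2028 is a Wednesday, so the first Friday is November 3 and the fourth is November 24.
At the standard offset (UTC−05:45), 10:30 UTC − 5h45m = 04:45 Fenvand Zone standard time.
Daylight saving runs 28 February – 24 November; the standard-time date in Fenvand Zone, 18 September 2028, is inside that window, so Fenvand Zone is at UTC−04:45.
10:30 UTC − 4h45m = 05:45 Fenvand Zone.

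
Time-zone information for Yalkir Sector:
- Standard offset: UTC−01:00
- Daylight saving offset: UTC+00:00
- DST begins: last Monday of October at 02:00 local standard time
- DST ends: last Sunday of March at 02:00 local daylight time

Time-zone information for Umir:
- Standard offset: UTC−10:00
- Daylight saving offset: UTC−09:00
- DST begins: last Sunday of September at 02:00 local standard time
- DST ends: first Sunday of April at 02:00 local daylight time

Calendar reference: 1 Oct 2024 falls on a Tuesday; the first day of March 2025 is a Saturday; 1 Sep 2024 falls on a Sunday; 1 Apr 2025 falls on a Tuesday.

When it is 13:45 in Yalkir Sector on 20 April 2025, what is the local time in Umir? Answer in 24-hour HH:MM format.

04:45

1 October 2024 is a Tuesday, so Mondays fall on 7, 14, 21, 28; the last is October 28.
1 March 2025 is a Saturday, so Sundays fall on 2, 9, 16, 23, 30; the last is March 30.
Daylight saving runs 28 October 2024 – 30 March 2025; 20 April 2025 is outside that window, so Yalkir Sector is on standard time at UTC−01:00.
13:45 Yalkir Sector + 1h = 14:45 UTC.
1 September 2024 is a Sunday, so Sundays fall on 1, 8, 15, 22, 29; the last is September 29.
1 April 2025 is a Tuesday, so the first Sunday is April 6.
At the standard offset (UTC−10:00), 14:45 UTC − 10h = 04:45 Umir standard time.
The standard-time date in Umir, 20 April 2025, is outside the daylight-saving period (29 September 2024 – 6 April 2025), so Umir is on standard time, UTC−10:00.
14:45 UTC − 10h = 04:45 Umir.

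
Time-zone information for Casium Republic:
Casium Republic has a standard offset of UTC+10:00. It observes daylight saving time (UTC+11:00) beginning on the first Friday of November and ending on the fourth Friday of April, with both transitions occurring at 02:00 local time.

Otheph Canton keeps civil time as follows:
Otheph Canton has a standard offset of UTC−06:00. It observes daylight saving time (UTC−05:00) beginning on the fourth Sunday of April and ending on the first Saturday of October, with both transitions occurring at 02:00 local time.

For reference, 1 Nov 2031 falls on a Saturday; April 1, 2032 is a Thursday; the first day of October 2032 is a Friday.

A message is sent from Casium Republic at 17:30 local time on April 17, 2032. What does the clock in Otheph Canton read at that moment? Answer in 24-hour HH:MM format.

1 November 2031 is a Saturday, so the first Friday is November 7.
1 April 2032 is a Thursday, so the first Friday is April 2 and the fourth is April 23.
April 17, 2032 lies within the daylight-saving period (7 November 2031 – 23 April 2032), so Casium Republic is on daylight time, UTC+11:00.
17:30 Casium Republic − 11h = 06:30 UTC.
1 April 2032 is a Thursday, so the first Sunday is April 4 and the fourth is April 25.
1 October 2032 is a Friday, so the first Saturday is October 2.
At the standard offset (UTC−06:00), 06:30 UTC − 6h = 00:30 Otheph Canton standard time.
Daylight saving runs 25 April – 2 October; the standard-time date in Otheph Canton, April 17, 2032, is outside that window, so Otheph Canton is on standard time at UTC−06:00.
06:30 UTC − 6h = 00:30 Otheph Canton.

00:30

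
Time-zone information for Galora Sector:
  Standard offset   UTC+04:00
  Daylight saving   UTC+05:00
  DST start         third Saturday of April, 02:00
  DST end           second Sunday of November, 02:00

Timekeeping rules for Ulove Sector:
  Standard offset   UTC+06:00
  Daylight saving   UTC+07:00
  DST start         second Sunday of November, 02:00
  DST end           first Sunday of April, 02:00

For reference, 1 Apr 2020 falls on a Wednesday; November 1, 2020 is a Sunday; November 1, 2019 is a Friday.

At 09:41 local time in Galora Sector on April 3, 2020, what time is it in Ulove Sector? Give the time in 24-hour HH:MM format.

1 April 2020 is a Wednesday, so the first Saturday is April 4 and the third is April 18.
1 November 2020 is a Sunday, so the first Sunday is November 1 and the second is November 8.
April 3, 2020 does not fall between 18 April and 8 November, so daylight saving is not in effect and Galora Sector is at UTC+04:00.
09:41 Galora Sector − 4h = 05:41 UTC.
1 November 2019 is a Friday, so the first Sunday is November 3 and the second is November 10.
1 April 2020 is a Wednesday, so the first Sunday is April 5.
At the standard offset (UTC+06:00), 05:41 UTC + 6h = 11:41 Ulove Sector standard time.
The standard-time date in Ulove Sector, April 3, 2020, lies within the daylight-saving period (10 November 2019 – 5 April 2020), so Ulove Sector is on daylight time, UTC+07:00.
05:41 UTC + 7h = 12:41 Ulove Sector.

12:41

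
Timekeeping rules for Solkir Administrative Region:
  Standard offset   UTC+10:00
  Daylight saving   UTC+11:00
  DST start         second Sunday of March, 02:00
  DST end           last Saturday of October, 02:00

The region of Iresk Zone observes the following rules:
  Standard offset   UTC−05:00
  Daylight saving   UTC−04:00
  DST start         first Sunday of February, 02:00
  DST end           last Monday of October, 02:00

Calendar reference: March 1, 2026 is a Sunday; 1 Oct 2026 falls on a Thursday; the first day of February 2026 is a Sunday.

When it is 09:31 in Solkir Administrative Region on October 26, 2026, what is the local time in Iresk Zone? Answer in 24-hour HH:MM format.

1 March 2026 is a Sunday, so the first Sunday is March 1 and the second is March 8.
1 October 2026 is a Thursday, so Saturdays fall on 3, 10, 17, 24, 31; the last is October 31.
October 26, 2026 lies within the daylight-saving period (8 March – 31 October), so Solkir Administrative Region is on daylight time, UTC+11:00.
09:31 Solkir Administrative Region − 11h = 22:31 UTC (rolling into the previous day, 25 October 2026).
1 February 2026 is a Sunday, so the first Sunday is February 1.
1 October 2026 is a Thursday, so Mondays fall on 5, 12, 19, 26; the last is October 26.
At the standard offset (UTC−05:00), 22:31 UTC − 5h = 17:31 Iresk Zone standard time.
The standard-time date in Iresk Zone, October 25, 2026, falls between 1 February and 26 October, so daylight saving is in effect and Iresk Zone is at UTC−04:00.
22:31 UTC − 4h = 18:31 Iresk Zone.

18:31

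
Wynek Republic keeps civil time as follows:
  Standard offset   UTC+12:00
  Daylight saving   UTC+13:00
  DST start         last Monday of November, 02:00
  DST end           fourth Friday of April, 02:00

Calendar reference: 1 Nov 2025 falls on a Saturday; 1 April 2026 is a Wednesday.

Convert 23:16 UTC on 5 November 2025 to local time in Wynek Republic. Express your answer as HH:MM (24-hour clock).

11:16

1 November 2025 is a Saturday, so Mondays fall on 3, 10, 17, 24; the last is November 24.
1 April 2026 is a Wednesday, so the first Friday is April 3 and the fourth is April 24.
At the standard offset (UTC+12:00), 23:16 UTC + 12h = 11:16 Wynek Republic standard time (rolling into the next day, 6 November 2025).
The standard-time date in Wynek Republic, 6 November 2025, does not fall between 24 November 2025 and 24 April 2026, so daylight saving is not in effect and Wynek Republic is at UTC+12:00.
23:16 UTC + 12h = 11:16 local (rolling into the next day, 6 November 2025).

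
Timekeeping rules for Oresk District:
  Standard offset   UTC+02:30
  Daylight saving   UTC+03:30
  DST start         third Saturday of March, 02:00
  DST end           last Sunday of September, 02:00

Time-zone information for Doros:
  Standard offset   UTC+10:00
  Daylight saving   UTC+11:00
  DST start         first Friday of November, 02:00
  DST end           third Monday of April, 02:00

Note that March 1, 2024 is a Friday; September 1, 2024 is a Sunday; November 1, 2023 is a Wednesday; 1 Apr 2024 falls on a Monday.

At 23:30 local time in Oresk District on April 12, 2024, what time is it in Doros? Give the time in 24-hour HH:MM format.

07:00

1 March 2024 is a Friday, so the first Saturday is March 2 and the third is March 16.
1 September 2024 is a Sunday, so Sundays fall on 1, 8, 15, 22, 29; the last is September 29.
April 12, 2024 falls between 16 March and 29 September, so daylight saving is in effect and Oresk District is at UTC+03:30.
23:30 Oresk District − 3h30m = 20:00 UTC.
1 November 2023 is a Wednesday, so the first Friday is November 3.
1 April 2024 is a Monday, so the first Monday is April 1 and the third is April 15.
At the standard offset (UTC+10:00), 20:00 UTC + 10h = 06:00 Doros standard time (rolling into the next day, 13 April 2024).
Daylight saving runs 3 November 2023 – 15 April 2024; the standard-time date in Doros, April 13, 2024, is inside that window, so Doros is at UTC+11:00.
20:00 UTC + 11h = 07:00 Doros (rolling into the next day, 13 April 2024).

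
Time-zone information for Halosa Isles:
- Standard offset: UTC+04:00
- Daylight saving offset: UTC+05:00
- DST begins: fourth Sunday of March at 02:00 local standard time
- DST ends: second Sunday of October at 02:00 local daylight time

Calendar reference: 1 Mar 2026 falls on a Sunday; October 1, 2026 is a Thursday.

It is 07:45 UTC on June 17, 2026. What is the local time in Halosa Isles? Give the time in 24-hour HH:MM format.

12:45

1 March 2026 is a Sunday, so the first Sunday is March 1 and the fourth is March 22.
1 October 2026 is a Thursday, so the first Sunday is October 4 and the second is October 11.
At the standard offset (UTC+04:00), 07:45 UTC + 4h = 11:45 Halosa Isles standard time.
The standard-time date in Halosa Isles, June 17, 2026, lies within the daylight-saving period (22 March – 11 October), so Halosa Isles is on daylight time, UTC+05:00.
07:45 UTC + 5h = 12:45 local.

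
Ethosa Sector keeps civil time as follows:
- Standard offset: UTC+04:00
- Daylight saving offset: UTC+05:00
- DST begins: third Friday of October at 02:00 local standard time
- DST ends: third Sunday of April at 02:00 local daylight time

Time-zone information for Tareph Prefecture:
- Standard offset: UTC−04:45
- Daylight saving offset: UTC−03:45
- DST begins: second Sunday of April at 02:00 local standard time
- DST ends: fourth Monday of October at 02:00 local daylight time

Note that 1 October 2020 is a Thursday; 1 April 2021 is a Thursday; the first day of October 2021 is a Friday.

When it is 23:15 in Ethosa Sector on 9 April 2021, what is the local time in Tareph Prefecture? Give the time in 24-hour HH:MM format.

1 October 2020 is a Thursday, so the first Friday is October 2 and the third is October 16.
1 April 2021 is a Thursday, so the first Sunday is April 4 and the third is April 18.
9 April 2021 falls between 16 October 2020 and 18 April 2021, so daylight saving is in effect and Ethosa Sector is at UTC+05:00.
23:15 Ethosa Sector − 5h = 18:15 UTC.
1 April 2021 is a Thursday, so the first Sunday is April 4 and the second is April 11.
1 October 2021 is a Friday, so the first Monday is October 4 and the fourth is October 25.
At the standard offset (UTC−04:45), 18:15 UTC − 4h45m = 13:30 Tareph Prefecture standard time.
Daylight saving runs 11 April – 25 October; the standard-time date in Tareph Prefecture, 9 April 2021, is outside that window, so Tareph Prefecture is on standard time at UTC−04:45.
18:15 UTC − 4h45m = 13:30 Tareph Prefecture.

13:30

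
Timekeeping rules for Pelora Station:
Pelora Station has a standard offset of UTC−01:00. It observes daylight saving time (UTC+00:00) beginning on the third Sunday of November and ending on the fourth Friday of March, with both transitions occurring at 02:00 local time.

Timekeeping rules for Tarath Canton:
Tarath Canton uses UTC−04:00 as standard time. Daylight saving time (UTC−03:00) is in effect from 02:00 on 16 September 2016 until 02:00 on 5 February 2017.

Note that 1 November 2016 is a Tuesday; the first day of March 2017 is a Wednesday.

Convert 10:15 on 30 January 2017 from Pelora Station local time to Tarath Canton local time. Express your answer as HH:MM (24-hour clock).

1 November 2016 is a Tuesday, so the first Sunday is November 6 and the third is November 20.
1 March 2017 is a Wednesday, so the first Friday is March 3 and the fourth is March 24.
Daylight saving runs 20 November 2016 – 24 March 2017; 30 January 2017 is inside that window, so Pelora Station is at UTC+00:00.
10:15 Pelora Station − 0h = 10:15 UTC.
At the standard offset (UTC−04:00), 10:15 UTC − 4h = 06:15 Tarath Canton standard time.
The standard-time date in Tarath Canton, 30 January 2017, falls between 16 September 2016 and 5 February 2017, so daylight saving is in effect and Tarath Canton is at UTC−03:00.
10:15 UTC − 3h = 07:15 Tarath Canton.

07:15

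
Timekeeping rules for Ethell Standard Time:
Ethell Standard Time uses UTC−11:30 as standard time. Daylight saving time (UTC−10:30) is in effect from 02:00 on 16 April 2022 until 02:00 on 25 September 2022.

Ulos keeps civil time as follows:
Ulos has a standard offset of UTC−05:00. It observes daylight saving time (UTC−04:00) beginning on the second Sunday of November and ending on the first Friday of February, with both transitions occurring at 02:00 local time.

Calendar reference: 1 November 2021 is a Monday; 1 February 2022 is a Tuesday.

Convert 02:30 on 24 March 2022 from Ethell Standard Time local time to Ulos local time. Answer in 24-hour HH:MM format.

24 March 2022 does not fall between 16 April and 25 September, so daylight saving is not in effect and Ethell Standard Time is at UTC−11:30.
02:30 Ethell Standard Time + 11h30m = 14:00 UTC.
1 November 2021 is a Monday, so the first Sunday is November 7 and the second is November 14.
1 February 2022 is a Tuesday, so the first Friday is February 4.
At the standard offset (UTC−05:00), 14:00 UTC − 5h = 09:00 Ulos standard time.
The standard-time date in Ulos, 24 March 2022, does not fall between 14 November 2021 and 4 February 2022, so daylight saving is not in effect and Ulos is at UTC−05:00.
14:00 UTC − 5h = 09:00 Ulos.

09:00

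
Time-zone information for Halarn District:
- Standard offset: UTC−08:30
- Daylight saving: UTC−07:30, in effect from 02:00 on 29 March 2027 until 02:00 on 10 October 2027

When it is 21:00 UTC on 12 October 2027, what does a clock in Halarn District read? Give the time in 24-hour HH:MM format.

12:30

At the standard offset (UTC−08:30), 21:00 UTC − 8h30m = 12:30 Halarn District standard time.
The standard-time date in Halarn District, 12 October 2027, does not fall between 29 March and 10 October, so daylight saving is not in effect and Halarn District is at UTC−08:30.
21:00 UTC − 8h30m = 12:30 local.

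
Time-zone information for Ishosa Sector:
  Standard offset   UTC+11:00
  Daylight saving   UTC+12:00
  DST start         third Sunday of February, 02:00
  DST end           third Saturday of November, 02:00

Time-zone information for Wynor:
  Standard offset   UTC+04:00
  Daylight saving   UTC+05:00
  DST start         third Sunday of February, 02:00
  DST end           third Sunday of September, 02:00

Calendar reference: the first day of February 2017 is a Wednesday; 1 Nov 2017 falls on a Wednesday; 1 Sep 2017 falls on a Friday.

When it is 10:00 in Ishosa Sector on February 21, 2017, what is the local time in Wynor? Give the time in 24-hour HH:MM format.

1 February 2017 is a Wednesday, so the first Sunday is February 5 and the third is February 19.
1 November 2017 is a Wednesday, so the first Saturday is November 4 and the third is November 18.
February 21, 2017 lies within the daylight-saving period (19 February – 18 November), so Ishosa Sector is on daylight time, UTC+12:00.
10:00 Ishosa Sector − 12h = 22:00 UTC (rolling into the previous day, 20 February 2017).
1 February 2017 is a Wednesday, so the first Sunday is February 5 and the third is February 19.
1 September 2017 is a Friday, so the first Sunday is September 3 and the third is September 17.
At the standard offset (UTC+04:00), 22:00 UTC + 4h = 02:00 Wynor standard time (rolling into the next day, 21 February 2017).
Daylight saving runs 19 February – 17 September; the standard-time date in Wynor, February 21, 2017, is inside that window, so Wynor is at UTC+05:00.
22:00 UTC + 5h = 03:00 Wynor (rolling into the next day, 21 February 2017).

03:00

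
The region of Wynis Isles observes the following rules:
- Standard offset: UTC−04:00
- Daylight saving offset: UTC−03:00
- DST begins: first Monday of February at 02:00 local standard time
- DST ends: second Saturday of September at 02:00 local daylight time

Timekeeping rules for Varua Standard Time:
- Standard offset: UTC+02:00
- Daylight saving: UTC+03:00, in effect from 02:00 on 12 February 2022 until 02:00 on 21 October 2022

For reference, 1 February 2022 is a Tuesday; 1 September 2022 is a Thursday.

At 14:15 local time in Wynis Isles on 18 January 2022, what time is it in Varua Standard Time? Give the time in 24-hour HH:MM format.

1 February 2022 is a Tuesday, so the first Monday is February 7.
1 September 2022 is a Thursday, so the first Saturday is September 3 and the second is September 10.
Daylight saving runs 7 February – 10 September; 18 January 2022 is outside that window, so Wynis Isles is on standard time at UTC−04:00.
14:15 Wynis Isles + 4h = 18:15 UTC.
At the standard offset (UTC+02:00), 18:15 UTC + 2h = 20:15 Varua Standard Time standard time.
The standard-time date in Varua Standard Time, 18 January 2022, does not fall between 12 February and 21 October, so daylight saving is not in effect and Varua Standard Time is at UTC+02:00.
18:15 UTC + 2h = 20:15 Varua Standard Time.

20:15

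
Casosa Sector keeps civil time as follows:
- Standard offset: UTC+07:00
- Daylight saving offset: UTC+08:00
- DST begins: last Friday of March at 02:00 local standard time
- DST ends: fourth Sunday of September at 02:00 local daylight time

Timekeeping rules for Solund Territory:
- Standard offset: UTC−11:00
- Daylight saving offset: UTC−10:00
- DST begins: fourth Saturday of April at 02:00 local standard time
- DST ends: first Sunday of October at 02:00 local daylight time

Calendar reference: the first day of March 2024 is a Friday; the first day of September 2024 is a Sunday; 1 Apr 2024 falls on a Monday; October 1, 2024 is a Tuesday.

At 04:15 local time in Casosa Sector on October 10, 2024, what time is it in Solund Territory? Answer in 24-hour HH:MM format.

1 March 2024 is a Friday, so Fridays fall on 1, 8, 15, 22, 29; the last is March 29.
1 September 2024 is a Sunday, so the first Sunday is September 1 and the fourth is September 22.
October 10, 2024 is outside the daylight-saving period (29 March – 22 September), so Casosa Sector is on standard time, UTC+07:00.
04:15 Casosa Sector − 7h = 21:15 UTC (rolling into the previous day, 9 October 2024).
1 April 2024 is a Monday, so the first Saturday is April 6 and the fourth is April 27.
1 October 2024 is a Tuesday, so the first Sunday is October 6.
At the standard offset (UTC−11:00), 21:15 UTC − 11h = 10:15 Solund Territory standard time.
Daylight saving runs 27 April – 6 October; the standard-time date in Solund Territory, October 9, 2024, is outside that window, so Solund Territory is on standard time at UTC−11:00.
21:15 UTC − 11h = 10:15 Solund Territory.

10:15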